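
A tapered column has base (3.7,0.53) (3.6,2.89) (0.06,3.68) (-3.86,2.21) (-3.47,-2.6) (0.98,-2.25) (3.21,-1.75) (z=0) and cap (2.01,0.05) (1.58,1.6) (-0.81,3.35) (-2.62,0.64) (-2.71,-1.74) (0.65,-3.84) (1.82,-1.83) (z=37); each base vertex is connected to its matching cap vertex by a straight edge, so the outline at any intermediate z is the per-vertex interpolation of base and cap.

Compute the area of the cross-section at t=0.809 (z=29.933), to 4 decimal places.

Area at t=0.809: 25.6301

Cross-section at t=0.809: each vertex is (1-t)·p0[i] + t·p1[i].
  v1: (1-0.809)·(3.7,0.53) + 0.809·(2.01,0.05) = (2.3328,0.1417)
  v2: (1-0.809)·(3.6,2.89) + 0.809·(1.58,1.6) = (1.9658,1.8464)
  v3: (1-0.809)·(0.06,3.68) + 0.809·(-0.81,3.35) = (-0.6438,3.4130)
  v4: (1-0.809)·(-3.86,2.21) + 0.809·(-2.62,0.64) = (-2.8568,0.9399)
  v5: (1-0.809)·(-3.47,-2.6) + 0.809·(-2.71,-1.74) = (-2.8552,-1.9043)
  v6: (1-0.809)·(0.98,-2.25) + 0.809·(0.65,-3.84) = (0.7130,-3.5363)
  v7: (1-0.809)·(3.21,-1.75) + 0.809·(1.82,-1.83) = (2.0855,-1.8147)
Shoelace sum Σ(x_i·y_{i+1} − x_{i+1}·y_i):
  i=1: 2.3328·1.8464 − 1.9658·0.1417 = +4.0287 (running +4.0287)
  i=2: 1.9658·3.4130 − -0.6438·1.8464 = +7.8982 (running +11.9269)
  i=3: -0.6438·0.9399 − -2.8568·3.4130 = +9.1454 (running +21.0723)
  i=4: -2.8568·-1.9043 − -2.8552·0.9399 = +8.1236 (running +29.1959)
  i=5: -2.8552·-3.5363 − 0.7130·-1.9043 = +11.4545 (running +40.6504)
  i=6: 0.7130·-1.8147 − 2.0855·-3.5363 = +6.0810 (running +46.7314)
  i=7: 2.0855·0.1417 − 2.3328·-1.8147 = +4.5288 (running +51.2602)
Area = |Σ|/2 = |51.2602|/2 = 25.6301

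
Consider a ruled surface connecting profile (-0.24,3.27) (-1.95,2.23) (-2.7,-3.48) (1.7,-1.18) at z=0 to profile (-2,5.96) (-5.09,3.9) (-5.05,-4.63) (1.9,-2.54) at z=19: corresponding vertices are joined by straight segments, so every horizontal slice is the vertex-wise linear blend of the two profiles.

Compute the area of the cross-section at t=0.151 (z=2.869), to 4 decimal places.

Cross-section at t=0.151: each vertex is (1-t)·p0[i] + t·p1[i].
  v1: (1-0.151)·(-0.24,3.27) + 0.151·(-2,5.96) = (-0.5058,3.6762)
  v2: (1-0.151)·(-1.95,2.23) + 0.151·(-5.09,3.9) = (-2.4241,2.4822)
  v3: (1-0.151)·(-2.7,-3.48) + 0.151·(-5.05,-4.63) = (-3.0549,-3.6536)
  v4: (1-0.151)·(1.7,-1.18) + 0.151·(1.9,-2.54) = (1.7302,-1.3854)
Shoelace sum Σ(x_i·y_{i+1} − x_{i+1}·y_i):
  i=1: -0.5058·2.4822 − -2.4241·3.6762 = +7.6562 (running +7.6562)
  i=2: -2.4241·-3.6536 − -3.0549·2.4822 = +16.4396 (running +24.0958)
  i=3: -3.0549·-1.3854 − 1.7302·-3.6536 = +10.5536 (running +34.6494)
  i=4: 1.7302·3.6762 − -0.5058·-1.3854 = +5.6599 (running +40.3093)
Area = |Σ|/2 = |40.3093|/2 = 20.1547

Area at t=0.151: 20.1547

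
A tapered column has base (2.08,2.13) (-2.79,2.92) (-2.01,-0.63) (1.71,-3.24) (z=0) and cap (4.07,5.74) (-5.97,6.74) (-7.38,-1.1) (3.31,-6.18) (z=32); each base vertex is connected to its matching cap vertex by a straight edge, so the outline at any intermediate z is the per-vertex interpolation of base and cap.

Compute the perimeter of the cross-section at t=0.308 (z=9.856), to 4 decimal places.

Cross-section at t=0.308: each vertex is (1-t)·p0[i] + t·p1[i].
  v1: (1-0.308)·(2.08,2.13) + 0.308·(4.07,5.74) = (2.6929,3.2419)
  v2: (1-0.308)·(-2.79,2.92) + 0.308·(-5.97,6.74) = (-3.7694,4.0966)
  v3: (1-0.308)·(-2.01,-0.63) + 0.308·(-7.38,-1.1) = (-3.6640,-0.7748)
  v4: (1-0.308)·(1.71,-3.24) + 0.308·(3.31,-6.18) = (2.2028,-4.1455)
Perimeter = Σ |v_{i+1} − v_i|:
  edge 1→2: √(-6.4624² + 0.8547²) = 6.5186 (running 6.5186)
  edge 2→3: √(0.1055² + -4.8713²) = 4.8725 (running 11.3911)
  edge 3→4: √(5.8668² + -3.3708²) = 6.7662 (running 18.1573)
  edge 4→1: √(0.4901² + 7.3874²) = 7.4036 (running 25.5609)
Perimeter = 25.5609

Perimeter at t=0.308: 25.5609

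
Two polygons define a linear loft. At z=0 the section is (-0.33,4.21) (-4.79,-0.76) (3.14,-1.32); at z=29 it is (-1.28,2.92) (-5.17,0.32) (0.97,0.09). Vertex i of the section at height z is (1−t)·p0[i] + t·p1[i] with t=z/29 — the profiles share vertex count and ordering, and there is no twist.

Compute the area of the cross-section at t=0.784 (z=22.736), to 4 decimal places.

Cross-section at t=0.784: each vertex is (1-t)·p0[i] + t·p1[i].
  v1: (1-0.784)·(-0.33,4.21) + 0.784·(-1.28,2.92) = (-1.0748,3.1986)
  v2: (1-0.784)·(-4.79,-0.76) + 0.784·(-5.17,0.32) = (-5.0879,0.0867)
  v3: (1-0.784)·(3.14,-1.32) + 0.784·(0.97,0.09) = (1.4387,-0.2146)
Shoelace sum Σ(x_i·y_{i+1} − x_{i+1}·y_i):
  i=1: -1.0748·0.0867 − -5.0879·3.1986 = +16.1812 (running +16.1812)
  i=2: -5.0879·-0.2146 − 1.4387·0.0867 = +0.9669 (running +17.1481)
  i=3: 1.4387·3.1986 − -1.0748·-0.2146 = +4.3713 (running +21.5195)
Area = |Σ|/2 = |21.5195|/2 = 10.7597

Area at t=0.784: 10.7597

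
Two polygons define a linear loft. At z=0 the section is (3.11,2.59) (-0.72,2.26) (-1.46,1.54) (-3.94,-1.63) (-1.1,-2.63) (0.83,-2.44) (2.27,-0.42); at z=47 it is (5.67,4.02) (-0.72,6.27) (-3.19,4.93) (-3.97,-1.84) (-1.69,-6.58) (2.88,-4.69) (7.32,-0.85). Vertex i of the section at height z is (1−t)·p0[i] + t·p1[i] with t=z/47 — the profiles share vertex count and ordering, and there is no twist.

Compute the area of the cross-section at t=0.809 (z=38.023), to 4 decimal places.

Cross-section at t=0.809: each vertex is (1-t)·p0[i] + t·p1[i].
  v1: (1-0.809)·(3.11,2.59) + 0.809·(5.67,4.02) = (5.1810,3.7469)
  v2: (1-0.809)·(-0.72,2.26) + 0.809·(-0.72,6.27) = (-0.7200,5.5041)
  v3: (1-0.809)·(-1.46,1.54) + 0.809·(-3.19,4.93) = (-2.8596,4.2825)
  v4: (1-0.809)·(-3.94,-1.63) + 0.809·(-3.97,-1.84) = (-3.9643,-1.7999)
  v5: (1-0.809)·(-1.1,-2.63) + 0.809·(-1.69,-6.58) = (-1.5773,-5.8255)
  v6: (1-0.809)·(0.83,-2.44) + 0.809·(2.88,-4.69) = (2.4884,-4.2603)
  v7: (1-0.809)·(2.27,-0.42) + 0.809·(7.32,-0.85) = (6.3555,-0.7679)
Shoelace sum Σ(x_i·y_{i+1} − x_{i+1}·y_i):
  i=1: 5.1810·5.5041 − -0.7200·3.7469 = +31.2147 (running +31.2147)
  i=2: -0.7200·4.2825 − -2.8596·5.5041 = +12.6559 (running +43.8706)
  i=3: -2.8596·-1.7999 − -3.9643·4.2825 = +22.1239 (running +65.9945)
  i=4: -3.9643·-5.8255 − -1.5773·-1.7999 = +20.2551 (running +86.2496)
  i=5: -1.5773·-4.2603 − 2.4884·-5.8255 = +21.2163 (running +107.4659)
  i=6: 2.4884·-0.7679 − 6.3555·-4.2603 = +25.1650 (running +132.6309)
  i=7: 6.3555·3.7469 − 5.1810·-0.7679 = +27.7914 (running +160.4223)
Area = |Σ|/2 = |160.4223|/2 = 80.2112

Area at t=0.809: 80.2112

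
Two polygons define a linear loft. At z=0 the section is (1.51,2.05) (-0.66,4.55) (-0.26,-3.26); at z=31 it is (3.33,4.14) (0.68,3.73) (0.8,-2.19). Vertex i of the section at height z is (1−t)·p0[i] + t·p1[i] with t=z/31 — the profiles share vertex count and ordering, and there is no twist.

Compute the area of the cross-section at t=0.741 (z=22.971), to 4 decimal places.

Area at t=0.741: 8.0611

Cross-section at t=0.741: each vertex is (1-t)·p0[i] + t·p1[i].
  v1: (1-0.741)·(1.51,2.05) + 0.741·(3.33,4.14) = (2.8586,3.5987)
  v2: (1-0.741)·(-0.66,4.55) + 0.741·(0.68,3.73) = (0.3329,3.9424)
  v3: (1-0.741)·(-0.26,-3.26) + 0.741·(0.8,-2.19) = (0.5255,-2.4671)
Shoelace sum Σ(x_i·y_{i+1} − x_{i+1}·y_i):
  i=1: 2.8586·3.9424 − 0.3329·3.5987 = +10.0716 (running +10.0716)
  i=2: 0.3329·-2.4671 − 0.5255·3.9424 = -2.8930 (running +7.1786)
  i=3: 0.5255·3.5987 − 2.8586·-2.4671 = +8.9436 (running +16.1222)
Area = |Σ|/2 = |16.1222|/2 = 8.0611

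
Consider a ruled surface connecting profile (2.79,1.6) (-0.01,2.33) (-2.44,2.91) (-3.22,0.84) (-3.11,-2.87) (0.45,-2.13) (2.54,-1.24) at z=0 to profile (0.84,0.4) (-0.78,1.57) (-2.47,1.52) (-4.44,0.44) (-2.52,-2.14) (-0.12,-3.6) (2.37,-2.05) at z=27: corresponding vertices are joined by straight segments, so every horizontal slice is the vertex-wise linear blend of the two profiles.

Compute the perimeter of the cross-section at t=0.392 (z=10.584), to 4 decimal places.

Cross-section at t=0.392: each vertex is (1-t)·p0[i] + t·p1[i].
  v1: (1-0.392)·(2.79,1.6) + 0.392·(0.84,0.4) = (2.0256,1.1296)
  v2: (1-0.392)·(-0.01,2.33) + 0.392·(-0.78,1.57) = (-0.3118,2.0321)
  v3: (1-0.392)·(-2.44,2.91) + 0.392·(-2.47,1.52) = (-2.4518,2.3651)
  v4: (1-0.392)·(-3.22,0.84) + 0.392·(-4.44,0.44) = (-3.6982,0.6832)
  v5: (1-0.392)·(-3.11,-2.87) + 0.392·(-2.52,-2.14) = (-2.8787,-2.5838)
  v6: (1-0.392)·(0.45,-2.13) + 0.392·(-0.12,-3.6) = (0.2266,-2.7062)
  v7: (1-0.392)·(2.54,-1.24) + 0.392·(2.37,-2.05) = (2.4734,-1.5575)
Perimeter = Σ |v_{i+1} − v_i|:
  edge 1→2: √(-2.3374² + 0.9025²) = 2.5056 (running 2.5056)
  edge 2→3: √(-2.1399² + 0.3330²) = 2.1657 (running 4.6713)
  edge 3→4: √(-1.2465² + -1.6819²) = 2.0935 (running 6.7648)
  edge 4→5: √(0.8195² + -3.2670²) = 3.3683 (running 10.1330)
  edge 5→6: √(3.1053² + -0.1224²) = 3.1077 (running 13.2407)
  edge 6→7: √(2.2468² + 1.1487²) = 2.5234 (running 15.7641)
  edge 7→1: √(-0.4478² + 2.6871²) = 2.7242 (running 18.4883)
Perimeter = 18.4883

Perimeter at t=0.392: 18.4883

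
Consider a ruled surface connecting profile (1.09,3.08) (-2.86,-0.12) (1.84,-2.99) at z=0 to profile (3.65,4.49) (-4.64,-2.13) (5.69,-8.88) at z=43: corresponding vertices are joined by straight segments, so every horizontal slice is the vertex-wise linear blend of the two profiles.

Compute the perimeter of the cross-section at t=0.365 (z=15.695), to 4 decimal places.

Cross-section at t=0.365: each vertex is (1-t)·p0[i] + t·p1[i].
  v1: (1-0.365)·(1.09,3.08) + 0.365·(3.65,4.49) = (2.0244,3.5947)
  v2: (1-0.365)·(-2.86,-0.12) + 0.365·(-4.64,-2.13) = (-3.5097,-0.8537)
  v3: (1-0.365)·(1.84,-2.99) + 0.365·(5.69,-8.88) = (3.2453,-5.1399)
Perimeter = Σ |v_{i+1} − v_i|:
  edge 1→2: √(-5.5341² + -4.4483²) = 7.1003 (running 7.1003)
  edge 2→3: √(6.7550² + -4.2862²) = 8.0001 (running 15.1003)
  edge 3→1: √(-1.2209² + 8.7345²) = 8.8194 (running 23.9197)
Perimeter = 23.9197

Perimeter at t=0.365: 23.9197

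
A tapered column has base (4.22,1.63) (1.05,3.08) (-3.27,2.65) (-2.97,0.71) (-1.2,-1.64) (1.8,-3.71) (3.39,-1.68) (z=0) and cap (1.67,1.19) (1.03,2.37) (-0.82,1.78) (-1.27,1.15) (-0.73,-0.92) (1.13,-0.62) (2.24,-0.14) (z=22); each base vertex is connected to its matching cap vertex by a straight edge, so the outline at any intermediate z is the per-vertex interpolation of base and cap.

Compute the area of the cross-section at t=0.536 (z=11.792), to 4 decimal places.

Cross-section at t=0.536: each vertex is (1-t)·p0[i] + t·p1[i].
  v1: (1-0.536)·(4.22,1.63) + 0.536·(1.67,1.19) = (2.8532,1.3942)
  v2: (1-0.536)·(1.05,3.08) + 0.536·(1.03,2.37) = (1.0393,2.6994)
  v3: (1-0.536)·(-3.27,2.65) + 0.536·(-0.82,1.78) = (-1.9568,2.1837)
  v4: (1-0.536)·(-2.97,0.71) + 0.536·(-1.27,1.15) = (-2.0588,0.9458)
  v5: (1-0.536)·(-1.2,-1.64) + 0.536·(-0.73,-0.92) = (-0.9481,-1.2541)
  v6: (1-0.536)·(1.8,-3.71) + 0.536·(1.13,-0.62) = (1.4409,-2.0538)
  v7: (1-0.536)·(3.39,-1.68) + 0.536·(2.24,-0.14) = (2.7736,-0.8546)
Shoelace sum Σ(x_i·y_{i+1} − x_{i+1}·y_i):
  i=1: 2.8532·2.6994 − 1.0393·1.3942 = +6.2531 (running +6.2531)
  i=2: 1.0393·2.1837 − -1.9568·2.6994 = +7.5517 (running +13.8048)
  i=3: -1.9568·0.9458 − -2.0588·2.1837 = +2.6449 (running +16.4498)
  i=4: -2.0588·-1.2541 − -0.9481·0.9458 = +3.4786 (running +19.9284)
  i=5: -0.9481·-2.0538 − 1.4409·-1.2541 = +3.7541 (running +23.6825)
  i=6: 1.4409·-0.8546 − 2.7736·-2.0538 = +4.4650 (running +28.1475)
  i=7: 2.7736·1.3942 − 2.8532·-0.8546 = +6.3051 (running +34.4526)
Area = |Σ|/2 = |34.4526|/2 = 17.2263

Area at t=0.536: 17.2263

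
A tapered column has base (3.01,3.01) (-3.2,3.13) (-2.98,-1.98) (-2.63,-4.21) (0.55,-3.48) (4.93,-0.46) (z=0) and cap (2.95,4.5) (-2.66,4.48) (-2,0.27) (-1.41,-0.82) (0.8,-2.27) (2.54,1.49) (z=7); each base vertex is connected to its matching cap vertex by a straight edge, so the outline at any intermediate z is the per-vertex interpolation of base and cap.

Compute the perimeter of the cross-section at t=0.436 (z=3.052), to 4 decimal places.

Cross-section at t=0.436: each vertex is (1-t)·p0[i] + t·p1[i].
  v1: (1-0.436)·(3.01,3.01) + 0.436·(2.95,4.5) = (2.9838,3.6596)
  v2: (1-0.436)·(-3.2,3.13) + 0.436·(-2.66,4.48) = (-2.9646,3.7186)
  v3: (1-0.436)·(-2.98,-1.98) + 0.436·(-2,0.27) = (-2.5527,-0.9990)
  v4: (1-0.436)·(-2.63,-4.21) + 0.436·(-1.41,-0.82) = (-2.0981,-2.7320)
  v5: (1-0.436)·(0.55,-3.48) + 0.436·(0.8,-2.27) = (0.6590,-2.9524)
  v6: (1-0.436)·(4.93,-0.46) + 0.436·(2.54,1.49) = (3.8880,0.3902)
Perimeter = Σ |v_{i+1} − v_i|:
  edge 1→2: √(-5.9484² + 0.0590²) = 5.9487 (running 5.9487)
  edge 2→3: √(0.4118² + -4.7176²) = 4.7355 (running 10.6842)
  edge 3→4: √(0.4546² + -1.7330²) = 1.7916 (running 12.4758)
  edge 4→5: √(2.7571² + -0.2205²) = 2.7659 (running 15.2417)
  edge 5→6: √(3.2290² + 3.3426²) = 4.6475 (running 19.8892)
  edge 6→1: √(-0.9041² + 3.2694²) = 3.3921 (running 23.2814)
Perimeter = 23.2814

Perimeter at t=0.436: 23.2814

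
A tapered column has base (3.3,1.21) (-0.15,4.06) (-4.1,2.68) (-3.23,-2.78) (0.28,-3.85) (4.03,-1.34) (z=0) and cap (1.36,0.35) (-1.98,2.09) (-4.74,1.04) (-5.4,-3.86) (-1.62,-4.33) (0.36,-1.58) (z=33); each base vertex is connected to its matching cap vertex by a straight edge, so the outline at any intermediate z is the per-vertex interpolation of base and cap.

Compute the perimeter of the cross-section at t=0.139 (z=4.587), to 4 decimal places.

Cross-section at t=0.139: each vertex is (1-t)·p0[i] + t·p1[i].
  v1: (1-0.139)·(3.3,1.21) + 0.139·(1.36,0.35) = (3.0303,1.0905)
  v2: (1-0.139)·(-0.15,4.06) + 0.139·(-1.98,2.09) = (-0.4044,3.7862)
  v3: (1-0.139)·(-4.1,2.68) + 0.139·(-4.74,1.04) = (-4.1890,2.4520)
  v4: (1-0.139)·(-3.23,-2.78) + 0.139·(-5.4,-3.86) = (-3.5316,-2.9301)
  v5: (1-0.139)·(0.28,-3.85) + 0.139·(-1.62,-4.33) = (0.0159,-3.9167)
  v6: (1-0.139)·(4.03,-1.34) + 0.139·(0.36,-1.58) = (3.5199,-1.3734)
Perimeter = Σ |v_{i+1} − v_i|:
  edge 1→2: √(-3.4347² + 2.6957²) = 4.3662 (running 4.3662)
  edge 2→3: √(-3.7846² + -1.3341²) = 4.0129 (running 8.3791)
  edge 3→4: √(0.6573² + -5.3822²) = 5.4222 (running 13.8013)
  edge 4→5: √(3.5475² + -0.9866²) = 3.6822 (running 17.4834)
  edge 5→6: √(3.5040² + 2.5434²) = 4.3297 (running 21.8131)
  edge 6→1: √(-0.4895² + 2.4638²) = 2.5120 (running 24.3251)
Perimeter = 24.3251

Perimeter at t=0.139: 24.3251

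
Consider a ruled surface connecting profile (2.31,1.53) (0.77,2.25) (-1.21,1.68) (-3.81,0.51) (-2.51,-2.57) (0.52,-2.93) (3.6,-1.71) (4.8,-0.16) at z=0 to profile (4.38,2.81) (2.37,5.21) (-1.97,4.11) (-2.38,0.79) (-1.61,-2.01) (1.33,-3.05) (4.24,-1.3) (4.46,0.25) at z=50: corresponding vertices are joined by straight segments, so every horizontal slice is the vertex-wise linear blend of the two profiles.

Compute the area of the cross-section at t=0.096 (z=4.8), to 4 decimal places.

Area at t=0.096: 30.4200

Cross-section at t=0.096: each vertex is (1-t)·p0[i] + t·p1[i].
  v1: (1-0.096)·(2.31,1.53) + 0.096·(4.38,2.81) = (2.5087,1.6529)
  v2: (1-0.096)·(0.77,2.25) + 0.096·(2.37,5.21) = (0.9236,2.5342)
  v3: (1-0.096)·(-1.21,1.68) + 0.096·(-1.97,4.11) = (-1.2830,1.9133)
  v4: (1-0.096)·(-3.81,0.51) + 0.096·(-2.38,0.79) = (-3.6727,0.5369)
  v5: (1-0.096)·(-2.51,-2.57) + 0.096·(-1.61,-2.01) = (-2.4236,-2.5162)
  v6: (1-0.096)·(0.52,-2.93) + 0.096·(1.33,-3.05) = (0.5978,-2.9415)
  v7: (1-0.096)·(3.6,-1.71) + 0.096·(4.24,-1.3) = (3.6614,-1.6706)
  v8: (1-0.096)·(4.8,-0.16) + 0.096·(4.46,0.25) = (4.7674,-0.1206)
Shoelace sum Σ(x_i·y_{i+1} − x_{i+1}·y_i):
  i=1: 2.5087·2.5342 − 0.9236·1.6529 = +4.8309 (running +4.8309)
  i=2: 0.9236·1.9133 − -1.2830·2.5342 = +5.0183 (running +9.8492)
  i=3: -1.2830·0.5369 − -3.6727·1.9133 = +6.3381 (running +16.1874)
  i=4: -3.6727·-2.5162 − -2.4236·0.5369 = +10.5426 (running +26.7300)
  i=5: -2.4236·-2.9415 − 0.5978·-2.5162 = +8.6332 (running +35.3632)
  i=6: 0.5978·-1.6706 − 3.6614·-2.9415 = +9.7716 (running +45.1347)
  i=7: 3.6614·-0.1206 − 4.7674·-1.6706 = +7.5228 (running +52.6576)
  i=8: 4.7674·1.6529 − 2.5087·-0.1206 = +8.1825 (running +60.8401)
Area = |Σ|/2 = |60.8401|/2 = 30.4200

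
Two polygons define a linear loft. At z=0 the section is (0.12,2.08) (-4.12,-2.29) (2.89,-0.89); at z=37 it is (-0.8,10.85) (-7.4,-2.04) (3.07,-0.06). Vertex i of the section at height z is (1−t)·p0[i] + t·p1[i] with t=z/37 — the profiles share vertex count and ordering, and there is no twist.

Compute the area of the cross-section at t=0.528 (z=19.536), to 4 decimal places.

Cross-section at t=0.528: each vertex is (1-t)·p0[i] + t·p1[i].
  v1: (1-0.528)·(0.12,2.08) + 0.528·(-0.8,10.85) = (-0.3658,6.7106)
  v2: (1-0.528)·(-4.12,-2.29) + 0.528·(-7.4,-2.04) = (-5.8518,-2.1580)
  v3: (1-0.528)·(2.89,-0.89) + 0.528·(3.07,-0.06) = (2.9850,-0.4518)
Shoelace sum Σ(x_i·y_{i+1} − x_{i+1}·y_i):
  i=1: -0.3658·-2.1580 − -5.8518·6.7106 = +40.0584 (running +40.0584)
  i=2: -5.8518·-0.4518 − 2.9850·-2.1580 = +9.0853 (running +49.1438)
  i=3: 2.9850·6.7106 − -0.3658·-0.4518 = +19.8661 (running +69.0098)
Area = |Σ|/2 = |69.0098|/2 = 34.5049

Area at t=0.528: 34.5049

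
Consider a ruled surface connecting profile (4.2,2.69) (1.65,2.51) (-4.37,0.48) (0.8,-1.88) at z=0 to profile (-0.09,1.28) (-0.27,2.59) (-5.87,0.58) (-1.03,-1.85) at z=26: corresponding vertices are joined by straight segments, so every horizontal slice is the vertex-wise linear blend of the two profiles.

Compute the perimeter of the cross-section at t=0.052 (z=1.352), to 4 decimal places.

Perimeter at t=0.052: 19.9900

Cross-section at t=0.052: each vertex is (1-t)·p0[i] + t·p1[i].
  v1: (1-0.052)·(4.2,2.69) + 0.052·(-0.09,1.28) = (3.9769,2.6167)
  v2: (1-0.052)·(1.65,2.51) + 0.052·(-0.27,2.59) = (1.5502,2.5142)
  v3: (1-0.052)·(-4.37,0.48) + 0.052·(-5.87,0.58) = (-4.4480,0.4852)
  v4: (1-0.052)·(0.8,-1.88) + 0.052·(-1.03,-1.85) = (0.7048,-1.8784)
Perimeter = Σ |v_{i+1} − v_i|:
  edge 1→2: √(-2.4268² + -0.1025²) = 2.4289 (running 2.4289)
  edge 2→3: √(-5.9982² + -2.0290²) = 6.3320 (running 8.7610)
  edge 3→4: √(5.1528² + -2.3636²) = 5.6691 (running 14.4300)
  edge 4→1: √(3.2721² + 4.4951²) = 5.5599 (running 19.9900)
Perimeter = 19.9900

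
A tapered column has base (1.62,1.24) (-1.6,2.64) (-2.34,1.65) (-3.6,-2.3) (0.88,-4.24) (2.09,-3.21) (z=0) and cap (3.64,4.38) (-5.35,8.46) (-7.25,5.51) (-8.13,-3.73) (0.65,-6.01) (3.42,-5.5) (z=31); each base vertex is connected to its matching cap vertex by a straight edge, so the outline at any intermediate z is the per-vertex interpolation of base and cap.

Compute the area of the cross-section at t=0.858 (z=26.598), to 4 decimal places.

Cross-section at t=0.858: each vertex is (1-t)·p0[i] + t·p1[i].
  v1: (1-0.858)·(1.62,1.24) + 0.858·(3.64,4.38) = (3.3532,3.9341)
  v2: (1-0.858)·(-1.6,2.64) + 0.858·(-5.35,8.46) = (-4.8175,7.6336)
  v3: (1-0.858)·(-2.34,1.65) + 0.858·(-7.25,5.51) = (-6.5528,4.9619)
  v4: (1-0.858)·(-3.6,-2.3) + 0.858·(-8.13,-3.73) = (-7.4867,-3.5269)
  v5: (1-0.858)·(0.88,-4.24) + 0.858·(0.65,-6.01) = (0.6827,-5.7587)
  v6: (1-0.858)·(2.09,-3.21) + 0.858·(3.42,-5.5) = (3.2311,-5.1748)
Shoelace sum Σ(x_i·y_{i+1} − x_{i+1}·y_i):
  i=1: 3.3532·7.6336 − -4.8175·3.9341 = +44.5492 (running +44.5492)
  i=2: -4.8175·4.9619 − -6.5528·7.6336 = +26.1172 (running +70.6664)
  i=3: -6.5528·-3.5269 − -7.4867·4.9619 = +60.2596 (running +130.9259)
  i=4: -7.4867·-5.7587 − 0.6827·-3.5269 = +45.5213 (running +176.4472)
  i=5: 0.6827·-5.1748 − 3.2311·-5.7587 = +15.0744 (running +191.5216)
  i=6: 3.2311·3.9341 − 3.3532·-5.1748 = +30.0637 (running +221.5853)
Area = |Σ|/2 = |221.5853|/2 = 110.7926

Area at t=0.858: 110.7926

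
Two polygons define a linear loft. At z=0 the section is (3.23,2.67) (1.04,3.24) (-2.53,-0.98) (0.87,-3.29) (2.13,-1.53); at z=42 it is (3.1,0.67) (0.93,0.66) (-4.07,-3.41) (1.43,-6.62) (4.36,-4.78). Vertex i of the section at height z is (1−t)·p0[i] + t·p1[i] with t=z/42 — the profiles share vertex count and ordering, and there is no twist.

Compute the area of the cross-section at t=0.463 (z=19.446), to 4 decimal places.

Cross-section at t=0.463: each vertex is (1-t)·p0[i] + t·p1[i].
  v1: (1-0.463)·(3.23,2.67) + 0.463·(3.1,0.67) = (3.1698,1.7440)
  v2: (1-0.463)·(1.04,3.24) + 0.463·(0.93,0.66) = (0.9891,2.0455)
  v3: (1-0.463)·(-2.53,-0.98) + 0.463·(-4.07,-3.41) = (-3.2430,-2.1051)
  v4: (1-0.463)·(0.87,-3.29) + 0.463·(1.43,-6.62) = (1.1293,-4.8318)
  v5: (1-0.463)·(2.13,-1.53) + 0.463·(4.36,-4.78) = (3.1625,-3.0347)
Shoelace sum Σ(x_i·y_{i+1} − x_{i+1}·y_i):
  i=1: 3.1698·2.0455 − 0.9891·1.7440 = +4.7588 (running +4.7588)
  i=2: 0.9891·-2.1051 − -3.2430·2.0455 = +4.5514 (running +9.3102)
  i=3: -3.2430·-4.8318 − 1.1293·-2.1051 = +18.0468 (running +27.3570)
  i=4: 1.1293·-3.0347 − 3.1625·-4.8318 = +11.8534 (running +39.2104)
  i=5: 3.1625·1.7440 − 3.1698·-3.0347 = +15.1350 (running +54.3454)
Area = |Σ|/2 = |54.3454|/2 = 27.1727

Area at t=0.463: 27.1727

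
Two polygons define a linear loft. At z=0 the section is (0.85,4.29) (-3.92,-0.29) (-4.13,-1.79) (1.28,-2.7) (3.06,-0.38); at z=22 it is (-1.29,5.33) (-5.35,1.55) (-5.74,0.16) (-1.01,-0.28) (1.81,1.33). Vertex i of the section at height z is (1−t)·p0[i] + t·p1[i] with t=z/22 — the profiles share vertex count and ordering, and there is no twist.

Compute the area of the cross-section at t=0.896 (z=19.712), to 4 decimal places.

Area at t=0.896: 23.9679

Cross-section at t=0.896: each vertex is (1-t)·p0[i] + t·p1[i].
  v1: (1-0.896)·(0.85,4.29) + 0.896·(-1.29,5.33) = (-1.0674,5.2218)
  v2: (1-0.896)·(-3.92,-0.29) + 0.896·(-5.35,1.55) = (-5.2013,1.3586)
  v3: (1-0.896)·(-4.13,-1.79) + 0.896·(-5.74,0.16) = (-5.5726,-0.0428)
  v4: (1-0.896)·(1.28,-2.7) + 0.896·(-1.01,-0.28) = (-0.7718,-0.5317)
  v5: (1-0.896)·(3.06,-0.38) + 0.896·(1.81,1.33) = (1.9400,1.1522)
Shoelace sum Σ(x_i·y_{i+1} − x_{i+1}·y_i):
  i=1: -1.0674·1.3586 − -5.2013·5.2218 = +25.7100 (running +25.7100)
  i=2: -5.2013·-0.0428 − -5.5726·1.3586 = +7.7937 (running +33.5037)
  i=3: -5.5726·-0.5317 − -0.7718·-0.0428 = +2.9298 (running +36.4335)
  i=4: -0.7718·1.1522 − 1.9400·-0.5317 = +0.1422 (running +36.5757)
  i=5: 1.9400·5.2218 − -1.0674·1.1522 = +11.3602 (running +47.9359)
Area = |Σ|/2 = |47.9359|/2 = 23.9679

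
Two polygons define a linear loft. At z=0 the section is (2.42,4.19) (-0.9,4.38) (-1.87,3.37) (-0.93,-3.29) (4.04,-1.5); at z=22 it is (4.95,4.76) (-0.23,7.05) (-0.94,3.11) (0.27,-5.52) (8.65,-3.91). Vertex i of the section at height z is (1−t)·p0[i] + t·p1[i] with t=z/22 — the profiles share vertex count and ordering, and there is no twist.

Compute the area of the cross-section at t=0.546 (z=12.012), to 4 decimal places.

Area at t=0.546: 54.2004

Cross-section at t=0.546: each vertex is (1-t)·p0[i] + t·p1[i].
  v1: (1-0.546)·(2.42,4.19) + 0.546·(4.95,4.76) = (3.8014,4.5012)
  v2: (1-0.546)·(-0.9,4.38) + 0.546·(-0.23,7.05) = (-0.5342,5.8378)
  v3: (1-0.546)·(-1.87,3.37) + 0.546·(-0.94,3.11) = (-1.3622,3.2280)
  v4: (1-0.546)·(-0.93,-3.29) + 0.546·(0.27,-5.52) = (-0.2748,-4.5076)
  v5: (1-0.546)·(4.04,-1.5) + 0.546·(8.65,-3.91) = (6.5571,-2.8159)
Shoelace sum Σ(x_i·y_{i+1} − x_{i+1}·y_i):
  i=1: 3.8014·5.8378 − -0.5342·4.5012 = +24.5962 (running +24.5962)
  i=2: -0.5342·3.2280 − -1.3622·5.8378 = +6.2280 (running +30.8243)
  i=3: -1.3622·-4.5076 − -0.2748·3.2280 = +7.0274 (running +37.8517)
  i=4: -0.2748·-2.8159 − 6.5571·-4.5076 = +30.3303 (running +68.1819)
  i=5: 6.5571·4.5012 − 3.8014·-2.8159 = +40.2189 (running +108.4009)
Area = |Σ|/2 = |108.4009|/2 = 54.2004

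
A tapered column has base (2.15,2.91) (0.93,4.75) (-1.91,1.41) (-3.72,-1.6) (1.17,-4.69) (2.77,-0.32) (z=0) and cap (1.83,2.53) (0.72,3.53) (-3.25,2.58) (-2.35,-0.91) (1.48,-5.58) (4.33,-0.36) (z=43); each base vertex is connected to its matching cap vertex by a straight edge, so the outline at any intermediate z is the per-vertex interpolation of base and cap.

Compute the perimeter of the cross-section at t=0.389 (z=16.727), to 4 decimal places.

Cross-section at t=0.389: each vertex is (1-t)·p0[i] + t·p1[i].
  v1: (1-0.389)·(2.15,2.91) + 0.389·(1.83,2.53) = (2.0255,2.7622)
  v2: (1-0.389)·(0.93,4.75) + 0.389·(0.72,3.53) = (0.8483,4.2754)
  v3: (1-0.389)·(-1.91,1.41) + 0.389·(-3.25,2.58) = (-2.4313,1.8651)
  v4: (1-0.389)·(-3.72,-1.6) + 0.389·(-2.35,-0.91) = (-3.1871,-1.3316)
  v5: (1-0.389)·(1.17,-4.69) + 0.389·(1.48,-5.58) = (1.2906,-5.0362)
  v6: (1-0.389)·(2.77,-0.32) + 0.389·(4.33,-0.36) = (3.3768,-0.3356)
Perimeter = Σ |v_{i+1} − v_i|:
  edge 1→2: √(-1.1772² + 1.5132²) = 1.9172 (running 1.9172)
  edge 2→3: √(-3.2796² + -2.4103²) = 4.0700 (running 5.9872)
  edge 3→4: √(-0.7558² + -3.1967²) = 3.2849 (running 9.2721)
  edge 4→5: √(4.4777² + -3.7046²) = 5.8115 (running 15.0836)
  edge 5→6: √(2.0863² + 4.7007²) = 5.1428 (running 20.2264)
  edge 6→1: √(-1.3513² + 3.0977²) = 3.3797 (running 23.6061)
Perimeter = 23.6061

Perimeter at t=0.389: 23.6061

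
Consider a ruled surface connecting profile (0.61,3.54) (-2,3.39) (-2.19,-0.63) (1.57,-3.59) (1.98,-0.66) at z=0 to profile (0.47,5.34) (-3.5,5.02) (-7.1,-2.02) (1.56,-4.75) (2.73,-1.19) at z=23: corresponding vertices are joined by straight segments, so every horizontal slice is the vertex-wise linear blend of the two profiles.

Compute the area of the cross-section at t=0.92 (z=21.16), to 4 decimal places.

Area at t=0.92: 59.2239

Cross-section at t=0.92: each vertex is (1-t)·p0[i] + t·p1[i].
  v1: (1-0.92)·(0.61,3.54) + 0.92·(0.47,5.34) = (0.4812,5.1960)
  v2: (1-0.92)·(-2,3.39) + 0.92·(-3.5,5.02) = (-3.3800,4.8896)
  v3: (1-0.92)·(-2.19,-0.63) + 0.92·(-7.1,-2.02) = (-6.7072,-1.9088)
  v4: (1-0.92)·(1.57,-3.59) + 0.92·(1.56,-4.75) = (1.5608,-4.6572)
  v5: (1-0.92)·(1.98,-0.66) + 0.92·(2.73,-1.19) = (2.6700,-1.1476)
Shoelace sum Σ(x_i·y_{i+1} − x_{i+1}·y_i):
  i=1: 0.4812·4.8896 − -3.3800·5.1960 = +19.9154 (running +19.9154)
  i=2: -3.3800·-1.9088 − -6.7072·4.8896 = +39.2473 (running +59.1626)
  i=3: -6.7072·-4.6572 − 1.5608·-1.9088 = +34.2160 (running +93.3787)
  i=4: 1.5608·-1.1476 − 2.6700·-4.6572 = +10.6435 (running +104.0222)
  i=5: 2.6700·5.1960 − 0.4812·-1.1476 = +14.4255 (running +118.4477)
Area = |Σ|/2 = |118.4477|/2 = 59.2239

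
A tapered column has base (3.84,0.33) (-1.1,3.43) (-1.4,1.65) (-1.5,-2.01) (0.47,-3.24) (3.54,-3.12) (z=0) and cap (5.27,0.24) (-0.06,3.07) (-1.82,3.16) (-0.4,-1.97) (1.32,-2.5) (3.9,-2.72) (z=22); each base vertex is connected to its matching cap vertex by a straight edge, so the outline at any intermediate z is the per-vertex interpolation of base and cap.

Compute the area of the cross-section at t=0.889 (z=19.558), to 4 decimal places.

Area at t=0.889: 25.7176

Cross-section at t=0.889: each vertex is (1-t)·p0[i] + t·p1[i].
  v1: (1-0.889)·(3.84,0.33) + 0.889·(5.27,0.24) = (5.1113,0.2500)
  v2: (1-0.889)·(-1.1,3.43) + 0.889·(-0.06,3.07) = (-0.1754,3.1100)
  v3: (1-0.889)·(-1.4,1.65) + 0.889·(-1.82,3.16) = (-1.7734,2.9924)
  v4: (1-0.889)·(-1.5,-2.01) + 0.889·(-0.4,-1.97) = (-0.5221,-1.9744)
  v5: (1-0.889)·(0.47,-3.24) + 0.889·(1.32,-2.5) = (1.2257,-2.5821)
  v6: (1-0.889)·(3.54,-3.12) + 0.889·(3.9,-2.72) = (3.8600,-2.7644)
Shoelace sum Σ(x_i·y_{i+1} − x_{i+1}·y_i):
  i=1: 5.1113·3.1100 − -0.1754·0.2500 = +15.9397 (running +15.9397)
  i=2: -0.1754·2.9924 − -1.7734·3.1100 = +4.9902 (running +20.9299)
  i=3: -1.7734·-1.9744 − -0.5221·2.9924 = +5.0638 (running +25.9936)
  i=4: -0.5221·-2.5821 − 1.2257·-1.9744 = +3.7681 (running +29.7617)
  i=5: 1.2257·-2.7644 − 3.8600·-2.5821 = +6.5790 (running +36.3407)
  i=6: 3.8600·0.2500 − 5.1113·-2.7644 = +15.0946 (running +51.4353)
Area = |Σ|/2 = |51.4353|/2 = 25.7176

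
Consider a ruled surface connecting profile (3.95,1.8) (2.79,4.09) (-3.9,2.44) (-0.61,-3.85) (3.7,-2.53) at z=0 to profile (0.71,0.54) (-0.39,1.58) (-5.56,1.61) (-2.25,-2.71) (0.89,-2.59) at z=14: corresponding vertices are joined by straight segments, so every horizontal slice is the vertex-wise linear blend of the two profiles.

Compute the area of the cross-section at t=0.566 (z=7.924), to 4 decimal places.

Cross-section at t=0.566: each vertex is (1-t)·p0[i] + t·p1[i].
  v1: (1-0.566)·(3.95,1.8) + 0.566·(0.71,0.54) = (2.1162,1.0868)
  v2: (1-0.566)·(2.79,4.09) + 0.566·(-0.39,1.58) = (0.9901,2.6693)
  v3: (1-0.566)·(-3.9,2.44) + 0.566·(-5.56,1.61) = (-4.8396,1.9702)
  v4: (1-0.566)·(-0.61,-3.85) + 0.566·(-2.25,-2.71) = (-1.5382,-3.2048)
  v5: (1-0.566)·(3.7,-2.53) + 0.566·(0.89,-2.59) = (2.1095,-2.5640)
Shoelace sum Σ(x_i·y_{i+1} − x_{i+1}·y_i):
  i=1: 2.1162·2.6693 − 0.9901·1.0868 = +4.5726 (running +4.5726)
  i=2: 0.9901·1.9702 − -4.8396·2.6693 = +14.8692 (running +19.4418)
  i=3: -4.8396·-3.2048 − -1.5382·1.9702 = +18.5403 (running +37.9821)
  i=4: -1.5382·-2.5640 − 2.1095·-3.2048 = +10.7046 (running +48.6867)
  i=5: 2.1095·1.0868 − 2.1162·-2.5640 = +7.7185 (running +56.4052)
Area = |Σ|/2 = |56.4052|/2 = 28.2026

Area at t=0.566: 28.2026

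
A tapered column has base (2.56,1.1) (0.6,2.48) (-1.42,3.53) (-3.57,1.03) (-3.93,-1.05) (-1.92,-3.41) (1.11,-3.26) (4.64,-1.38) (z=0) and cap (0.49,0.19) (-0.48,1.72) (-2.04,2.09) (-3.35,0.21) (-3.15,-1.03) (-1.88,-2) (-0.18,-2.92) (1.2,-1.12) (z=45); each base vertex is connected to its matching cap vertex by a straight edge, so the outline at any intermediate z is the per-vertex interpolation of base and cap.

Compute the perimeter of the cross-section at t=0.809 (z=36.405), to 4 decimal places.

Cross-section at t=0.809: each vertex is (1-t)·p0[i] + t·p1[i].
  v1: (1-0.809)·(2.56,1.1) + 0.809·(0.49,0.19) = (0.8854,0.3638)
  v2: (1-0.809)·(0.6,2.48) + 0.809·(-0.48,1.72) = (-0.2737,1.8652)
  v3: (1-0.809)·(-1.42,3.53) + 0.809·(-2.04,2.09) = (-1.9216,2.3650)
  v4: (1-0.809)·(-3.57,1.03) + 0.809·(-3.35,0.21) = (-3.3920,0.3666)
  v5: (1-0.809)·(-3.93,-1.05) + 0.809·(-3.15,-1.03) = (-3.2990,-1.0338)
  v6: (1-0.809)·(-1.92,-3.41) + 0.809·(-1.88,-2) = (-1.8876,-2.2693)
  v7: (1-0.809)·(1.11,-3.26) + 0.809·(-0.18,-2.92) = (0.0664,-2.9849)
  v8: (1-0.809)·(4.64,-1.38) + 0.809·(1.2,-1.12) = (1.8570,-1.1697)
Perimeter = Σ |v_{i+1} − v_i|:
  edge 1→2: √(-1.1591² + 1.5013²) = 1.8967 (running 1.8967)
  edge 2→3: √(-1.6479² + 0.4999²) = 1.7220 (running 3.6187)
  edge 3→4: √(-1.4704² + -1.9984²) = 2.4811 (running 6.0998)
  edge 4→5: √(0.0930² + -1.4004²) = 1.4035 (running 7.5034)
  edge 5→6: √(1.4113² + -1.2355²) = 1.8757 (running 9.3791)
  edge 6→7: √(1.9540² + -0.7156²) = 2.0810 (running 11.4600)
  edge 7→8: √(1.7906² + 1.8153²) = 2.5498 (running 14.0099)
  edge 8→1: √(-0.9717² + 1.5335²) = 1.8154 (running 15.8253)
Perimeter = 15.8253

Perimeter at t=0.809: 15.8253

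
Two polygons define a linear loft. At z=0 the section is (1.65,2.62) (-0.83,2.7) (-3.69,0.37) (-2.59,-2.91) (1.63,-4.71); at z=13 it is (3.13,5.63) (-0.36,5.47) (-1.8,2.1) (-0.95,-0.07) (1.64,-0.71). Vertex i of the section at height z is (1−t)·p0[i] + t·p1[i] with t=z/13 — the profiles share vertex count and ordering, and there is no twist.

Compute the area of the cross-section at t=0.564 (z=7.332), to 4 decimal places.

Area at t=0.564: 24.2564

Cross-section at t=0.564: each vertex is (1-t)·p0[i] + t·p1[i].
  v1: (1-0.564)·(1.65,2.62) + 0.564·(3.13,5.63) = (2.4847,4.3176)
  v2: (1-0.564)·(-0.83,2.7) + 0.564·(-0.36,5.47) = (-0.5649,4.2623)
  v3: (1-0.564)·(-3.69,0.37) + 0.564·(-1.8,2.1) = (-2.6240,1.3457)
  v4: (1-0.564)·(-2.59,-2.91) + 0.564·(-0.95,-0.07) = (-1.6650,-1.3082)
  v5: (1-0.564)·(1.63,-4.71) + 0.564·(1.64,-0.71) = (1.6356,-2.4540)
Shoelace sum Σ(x_i·y_{i+1} − x_{i+1}·y_i):
  i=1: 2.4847·4.2623 − -0.5649·4.3176 = +13.0297 (running +13.0297)
  i=2: -0.5649·1.3457 − -2.6240·4.2623 = +10.4242 (running +23.4539)
  i=3: -2.6240·-1.3082 − -1.6650·1.3457 = +5.6736 (running +29.1274)
  i=4: -1.6650·-2.4540 − 1.6356·-1.3082 = +6.2258 (running +35.3532)
  i=5: 1.6356·4.3176 − 2.4847·-2.4540 = +13.1596 (running +48.5128)
Area = |Σ|/2 = |48.5128|/2 = 24.2564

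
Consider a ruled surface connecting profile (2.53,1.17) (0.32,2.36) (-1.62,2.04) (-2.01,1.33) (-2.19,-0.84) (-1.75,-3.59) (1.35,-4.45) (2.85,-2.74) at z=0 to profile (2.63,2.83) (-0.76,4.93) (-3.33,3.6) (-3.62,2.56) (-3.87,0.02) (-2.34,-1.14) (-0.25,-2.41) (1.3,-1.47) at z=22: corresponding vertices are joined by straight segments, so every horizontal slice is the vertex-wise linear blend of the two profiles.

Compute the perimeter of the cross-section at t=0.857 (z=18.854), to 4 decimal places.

Cross-section at t=0.857: each vertex is (1-t)·p0[i] + t·p1[i].
  v1: (1-0.857)·(2.53,1.17) + 0.857·(2.63,2.83) = (2.6157,2.5926)
  v2: (1-0.857)·(0.32,2.36) + 0.857·(-0.76,4.93) = (-0.6056,4.5625)
  v3: (1-0.857)·(-1.62,2.04) + 0.857·(-3.33,3.6) = (-3.0855,3.3769)
  v4: (1-0.857)·(-2.01,1.33) + 0.857·(-3.62,2.56) = (-3.3898,2.3841)
  v5: (1-0.857)·(-2.19,-0.84) + 0.857·(-3.87,0.02) = (-3.6298,-0.1030)
  v6: (1-0.857)·(-1.75,-3.59) + 0.857·(-2.34,-1.14) = (-2.2556,-1.4903)
  v7: (1-0.857)·(1.35,-4.45) + 0.857·(-0.25,-2.41) = (-0.0212,-2.7017)
  v8: (1-0.857)·(2.85,-2.74) + 0.857·(1.3,-1.47) = (1.5217,-1.6516)
Perimeter = Σ |v_{i+1} − v_i|:
  edge 1→2: √(-3.2213² + 1.9699²) = 3.7758 (running 3.7758)
  edge 2→3: √(-2.4799² + -1.1856²) = 2.7487 (running 6.5246)
  edge 3→4: √(-0.3043² + -0.9928²) = 1.0384 (running 7.5630)
  edge 4→5: √(-0.2400² + -2.4871²) = 2.4986 (running 10.0616)
  edge 5→6: √(1.3741² + -1.3874²) = 1.9527 (running 12.0143)
  edge 6→7: √(2.2344² + -1.2114²) = 2.5417 (running 14.5560)
  edge 7→8: √(1.5429² + 1.0501²) = 1.8663 (running 16.4223)
  edge 8→1: √(1.0940² + 4.2442²) = 4.3830 (running 20.8053)
Perimeter = 20.8053

Perimeter at t=0.857: 20.8053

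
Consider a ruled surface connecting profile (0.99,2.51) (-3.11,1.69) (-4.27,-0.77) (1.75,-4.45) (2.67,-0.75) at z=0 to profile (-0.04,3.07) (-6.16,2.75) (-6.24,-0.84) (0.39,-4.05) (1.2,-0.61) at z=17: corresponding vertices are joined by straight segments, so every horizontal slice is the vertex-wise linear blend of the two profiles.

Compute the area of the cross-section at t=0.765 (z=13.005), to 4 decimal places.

Area at t=0.765: 35.2870

Cross-section at t=0.765: each vertex is (1-t)·p0[i] + t·p1[i].
  v1: (1-0.765)·(0.99,2.51) + 0.765·(-0.04,3.07) = (0.2021,2.9384)
  v2: (1-0.765)·(-3.11,1.69) + 0.765·(-6.16,2.75) = (-5.4433,2.5009)
  v3: (1-0.765)·(-4.27,-0.77) + 0.765·(-6.24,-0.84) = (-5.7771,-0.8236)
  v4: (1-0.765)·(1.75,-4.45) + 0.765·(0.39,-4.05) = (0.7096,-4.1440)
  v5: (1-0.765)·(2.67,-0.75) + 0.765·(1.2,-0.61) = (1.5454,-0.6429)
Shoelace sum Σ(x_i·y_{i+1} − x_{i+1}·y_i):
  i=1: 0.2021·2.5009 − -5.4433·2.9384 = +16.4998 (running +16.4998)
  i=2: -5.4433·-0.8236 − -5.7771·2.5009 = +18.9306 (running +35.4304)
  i=3: -5.7771·-4.1440 − 0.7096·-0.8236 = +24.5245 (running +59.9549)
  i=4: 0.7096·-0.6429 − 1.5454·-4.1440 = +5.9481 (running +65.9030)
  i=5: 1.5454·2.9384 − 0.2021·-0.6429 = +4.6710 (running +70.5740)
Area = |Σ|/2 = |70.5740|/2 = 35.2870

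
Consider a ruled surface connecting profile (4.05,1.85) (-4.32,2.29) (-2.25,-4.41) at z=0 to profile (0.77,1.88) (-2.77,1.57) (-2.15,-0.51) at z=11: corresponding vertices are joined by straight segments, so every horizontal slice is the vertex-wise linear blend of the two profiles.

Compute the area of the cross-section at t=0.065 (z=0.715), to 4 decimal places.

Cross-section at t=0.065: each vertex is (1-t)·p0[i] + t·p1[i].
  v1: (1-0.065)·(4.05,1.85) + 0.065·(0.77,1.88) = (3.8368,1.8520)
  v2: (1-0.065)·(-4.32,2.29) + 0.065·(-2.77,1.57) = (-4.2192,2.2432)
  v3: (1-0.065)·(-2.25,-4.41) + 0.065·(-2.15,-0.51) = (-2.2435,-4.1565)
Shoelace sum Σ(x_i·y_{i+1} − x_{i+1}·y_i):
  i=1: 3.8368·2.2432 − -4.2192·1.8520 = +16.4205 (running +16.4205)
  i=2: -4.2192·-4.1565 − -2.2435·2.2432 = +22.5699 (running +38.9905)
  i=3: -2.2435·1.8520 − 3.8368·-4.1565 = +11.7928 (running +50.7833)
Area = |Σ|/2 = |50.7833|/2 = 25.3916

Area at t=0.065: 25.3916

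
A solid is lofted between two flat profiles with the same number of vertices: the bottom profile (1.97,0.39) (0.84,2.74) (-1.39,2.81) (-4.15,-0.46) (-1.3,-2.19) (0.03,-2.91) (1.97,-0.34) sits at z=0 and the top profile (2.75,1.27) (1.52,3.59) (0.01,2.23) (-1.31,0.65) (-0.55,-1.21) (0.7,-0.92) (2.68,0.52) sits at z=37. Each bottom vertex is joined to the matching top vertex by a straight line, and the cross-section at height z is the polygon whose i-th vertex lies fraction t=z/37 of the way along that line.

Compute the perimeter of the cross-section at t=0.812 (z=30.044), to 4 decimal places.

Cross-section at t=0.812: each vertex is (1-t)·p0[i] + t·p1[i].
  v1: (1-0.812)·(1.97,0.39) + 0.812·(2.75,1.27) = (2.6034,1.1046)
  v2: (1-0.812)·(0.84,2.74) + 0.812·(1.52,3.59) = (1.3922,3.4302)
  v3: (1-0.812)·(-1.39,2.81) + 0.812·(0.01,2.23) = (-0.2532,2.3390)
  v4: (1-0.812)·(-4.15,-0.46) + 0.812·(-1.31,0.65) = (-1.8439,0.4413)
  v5: (1-0.812)·(-1.3,-2.19) + 0.812·(-0.55,-1.21) = (-0.6910,-1.3942)
  v6: (1-0.812)·(0.03,-2.91) + 0.812·(0.7,-0.92) = (0.5740,-1.2941)
  v7: (1-0.812)·(1.97,-0.34) + 0.812·(2.68,0.52) = (2.5465,0.3583)
Perimeter = Σ |v_{i+1} − v_i|:
  edge 1→2: √(-1.2112² + 2.3256²) = 2.6221 (running 2.6221)
  edge 2→3: √(-1.6454² + -1.0912²) = 1.9743 (running 4.5964)
  edge 3→4: √(-1.5907² + -1.8977²) = 2.4762 (running 7.0727)
  edge 4→5: √(1.1529² + -1.8356²) = 2.1676 (running 9.2403)
  edge 5→6: √(1.2650² + 0.1001²) = 1.2690 (running 10.5093)
  edge 6→7: √(1.9725² + 1.6524²) = 2.5732 (running 13.0824)
  edge 7→1: √(0.0568² + 0.7462²) = 0.7484 (running 13.8308)
Perimeter = 13.8308

Perimeter at t=0.812: 13.8308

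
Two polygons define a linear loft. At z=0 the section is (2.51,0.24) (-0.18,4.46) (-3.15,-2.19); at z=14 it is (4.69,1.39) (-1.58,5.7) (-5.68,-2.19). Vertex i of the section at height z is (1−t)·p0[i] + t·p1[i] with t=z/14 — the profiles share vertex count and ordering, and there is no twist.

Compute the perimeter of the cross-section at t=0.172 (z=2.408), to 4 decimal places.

Perimeter at t=0.172: 19.9139

Cross-section at t=0.172: each vertex is (1-t)·p0[i] + t·p1[i].
  v1: (1-0.172)·(2.51,0.24) + 0.172·(4.69,1.39) = (2.8850,0.4378)
  v2: (1-0.172)·(-0.18,4.46) + 0.172·(-1.58,5.7) = (-0.4208,4.6733)
  v3: (1-0.172)·(-3.15,-2.19) + 0.172·(-5.68,-2.19) = (-3.5852,-2.1900)
Perimeter = Σ |v_{i+1} − v_i|:
  edge 1→2: √(-3.3058² + 4.2355²) = 5.3728 (running 5.3728)
  edge 2→3: √(-3.1644² + -6.8633²) = 7.5576 (running 12.9305)
  edge 3→1: √(6.4701² + 2.6278²) = 6.9834 (running 19.9139)
Perimeter = 19.9139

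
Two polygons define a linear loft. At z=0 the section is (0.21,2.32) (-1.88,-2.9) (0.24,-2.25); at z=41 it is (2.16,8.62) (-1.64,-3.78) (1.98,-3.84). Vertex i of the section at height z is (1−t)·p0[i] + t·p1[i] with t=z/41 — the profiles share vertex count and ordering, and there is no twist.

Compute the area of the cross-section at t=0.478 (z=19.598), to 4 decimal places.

Cross-section at t=0.478: each vertex is (1-t)·p0[i] + t·p1[i].
  v1: (1-0.478)·(0.21,2.32) + 0.478·(2.16,8.62) = (1.1421,5.3314)
  v2: (1-0.478)·(-1.88,-2.9) + 0.478·(-1.64,-3.78) = (-1.7653,-3.3206)
  v3: (1-0.478)·(0.24,-2.25) + 0.478·(1.98,-3.84) = (1.0717,-3.0100)
Shoelace sum Σ(x_i·y_{i+1} − x_{i+1}·y_i):
  i=1: 1.1421·-3.3206 − -1.7653·5.3314 = +5.6189 (running +5.6189)
  i=2: -1.7653·-3.0100 − 1.0717·-3.3206 = +8.8723 (running +14.4912)
  i=3: 1.0717·5.3314 − 1.1421·-3.0100 = +9.1515 (running +23.6427)
Area = |Σ|/2 = |23.6427|/2 = 11.8214

Area at t=0.478: 11.8214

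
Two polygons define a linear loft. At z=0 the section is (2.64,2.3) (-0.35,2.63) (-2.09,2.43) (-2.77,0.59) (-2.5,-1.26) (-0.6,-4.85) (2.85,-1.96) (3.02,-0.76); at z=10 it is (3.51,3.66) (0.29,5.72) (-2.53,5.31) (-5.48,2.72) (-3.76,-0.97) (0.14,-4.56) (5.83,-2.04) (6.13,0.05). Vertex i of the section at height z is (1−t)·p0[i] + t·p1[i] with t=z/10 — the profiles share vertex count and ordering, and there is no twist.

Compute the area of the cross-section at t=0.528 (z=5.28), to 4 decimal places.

Area at t=0.528: 52.2903

Cross-section at t=0.528: each vertex is (1-t)·p0[i] + t·p1[i].
  v1: (1-0.528)·(2.64,2.3) + 0.528·(3.51,3.66) = (3.0994,3.0181)
  v2: (1-0.528)·(-0.35,2.63) + 0.528·(0.29,5.72) = (-0.0121,4.2615)
  v3: (1-0.528)·(-2.09,2.43) + 0.528·(-2.53,5.31) = (-2.3223,3.9506)
  v4: (1-0.528)·(-2.77,0.59) + 0.528·(-5.48,2.72) = (-4.2009,1.7146)
  v5: (1-0.528)·(-2.5,-1.26) + 0.528·(-3.76,-0.97) = (-3.1653,-1.1069)
  v6: (1-0.528)·(-0.6,-4.85) + 0.528·(0.14,-4.56) = (-0.2093,-4.6969)
  v7: (1-0.528)·(2.85,-1.96) + 0.528·(5.83,-2.04) = (4.4234,-2.0022)
  v8: (1-0.528)·(3.02,-0.76) + 0.528·(6.13,0.05) = (4.6621,-0.3323)
Shoelace sum Σ(x_i·y_{i+1} − x_{i+1}·y_i):
  i=1: 3.0994·4.2615 − -0.0121·3.0181 = +13.2444 (running +13.2444)
  i=2: -0.0121·3.9506 − -2.3223·4.2615 = +9.8489 (running +23.0933)
  i=3: -2.3223·1.7146 − -4.2009·3.9506 = +12.6142 (running +35.7076)
  i=4: -4.2009·-1.1069 − -3.1653·1.7146 = +10.0772 (running +45.7847)
  i=5: -3.1653·-4.6969 − -0.2093·-1.1069 = +14.6353 (running +60.4200)
  i=6: -0.2093·-2.0022 − 4.4234·-4.6969 = +21.1954 (running +81.6154)
  i=7: 4.4234·-0.3323 − 4.6621·-2.0022 = +7.8646 (running +89.4800)
  i=8: 4.6621·3.0181 − 3.0994·-0.3323 = +15.1005 (running +104.5805)
Area = |Σ|/2 = |104.5805|/2 = 52.2903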